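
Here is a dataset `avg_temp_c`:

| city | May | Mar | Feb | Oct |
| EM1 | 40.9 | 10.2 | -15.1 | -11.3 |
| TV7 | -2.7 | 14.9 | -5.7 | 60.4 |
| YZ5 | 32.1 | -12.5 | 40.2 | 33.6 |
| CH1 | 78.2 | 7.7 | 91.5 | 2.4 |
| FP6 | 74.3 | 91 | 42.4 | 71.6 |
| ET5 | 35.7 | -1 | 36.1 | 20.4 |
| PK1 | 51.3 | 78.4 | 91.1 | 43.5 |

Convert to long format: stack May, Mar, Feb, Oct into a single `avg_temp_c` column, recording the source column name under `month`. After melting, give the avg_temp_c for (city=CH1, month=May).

78.2

Unpivoting turns each (city, wide-column) pair into one long row.
The wide cell at row CH1, column May holds 78.2, so the long row (CH1, May) has avg_temp_c=78.2.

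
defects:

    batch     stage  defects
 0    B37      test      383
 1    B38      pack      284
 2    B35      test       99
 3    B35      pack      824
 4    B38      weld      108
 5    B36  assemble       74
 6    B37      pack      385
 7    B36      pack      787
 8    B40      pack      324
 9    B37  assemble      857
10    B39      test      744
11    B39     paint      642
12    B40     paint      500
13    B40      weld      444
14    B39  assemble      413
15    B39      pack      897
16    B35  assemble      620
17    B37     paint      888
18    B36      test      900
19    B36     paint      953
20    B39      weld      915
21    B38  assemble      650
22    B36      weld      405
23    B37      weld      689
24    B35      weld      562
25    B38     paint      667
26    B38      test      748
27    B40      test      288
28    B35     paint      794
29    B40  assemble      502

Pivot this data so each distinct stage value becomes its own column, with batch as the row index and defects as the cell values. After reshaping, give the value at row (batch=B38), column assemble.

650

Wide layout: rows indexed by batch, columns are the 5 distinct stage values (test, pack, weld, assemble, paint).
Cell (batch=B38, stage=assemble) draws from the long row where batch=B38 and stage=assemble, which has defects=650.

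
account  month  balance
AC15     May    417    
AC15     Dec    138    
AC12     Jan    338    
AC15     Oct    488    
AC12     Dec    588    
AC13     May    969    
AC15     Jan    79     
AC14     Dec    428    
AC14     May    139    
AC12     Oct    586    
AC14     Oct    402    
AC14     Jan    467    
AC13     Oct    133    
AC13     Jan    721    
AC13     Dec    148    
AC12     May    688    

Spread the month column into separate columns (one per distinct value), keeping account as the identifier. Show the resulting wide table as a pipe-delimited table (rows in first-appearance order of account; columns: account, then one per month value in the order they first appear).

| account | May | Dec | Jan | Oct |
| AC15 | 417 | 138 | 79 | 488 |
| AC12 | 688 | 588 | 338 | 586 |
| AC13 | 969 | 148 | 721 | 133 |
| AC14 | 139 | 428 | 467 | 402 |

Columns: account plus the 4 distinct month values (May, Dec, Jan, Oct).
For example, row AC15 column May takes balance=417 from the long row (AC15, May).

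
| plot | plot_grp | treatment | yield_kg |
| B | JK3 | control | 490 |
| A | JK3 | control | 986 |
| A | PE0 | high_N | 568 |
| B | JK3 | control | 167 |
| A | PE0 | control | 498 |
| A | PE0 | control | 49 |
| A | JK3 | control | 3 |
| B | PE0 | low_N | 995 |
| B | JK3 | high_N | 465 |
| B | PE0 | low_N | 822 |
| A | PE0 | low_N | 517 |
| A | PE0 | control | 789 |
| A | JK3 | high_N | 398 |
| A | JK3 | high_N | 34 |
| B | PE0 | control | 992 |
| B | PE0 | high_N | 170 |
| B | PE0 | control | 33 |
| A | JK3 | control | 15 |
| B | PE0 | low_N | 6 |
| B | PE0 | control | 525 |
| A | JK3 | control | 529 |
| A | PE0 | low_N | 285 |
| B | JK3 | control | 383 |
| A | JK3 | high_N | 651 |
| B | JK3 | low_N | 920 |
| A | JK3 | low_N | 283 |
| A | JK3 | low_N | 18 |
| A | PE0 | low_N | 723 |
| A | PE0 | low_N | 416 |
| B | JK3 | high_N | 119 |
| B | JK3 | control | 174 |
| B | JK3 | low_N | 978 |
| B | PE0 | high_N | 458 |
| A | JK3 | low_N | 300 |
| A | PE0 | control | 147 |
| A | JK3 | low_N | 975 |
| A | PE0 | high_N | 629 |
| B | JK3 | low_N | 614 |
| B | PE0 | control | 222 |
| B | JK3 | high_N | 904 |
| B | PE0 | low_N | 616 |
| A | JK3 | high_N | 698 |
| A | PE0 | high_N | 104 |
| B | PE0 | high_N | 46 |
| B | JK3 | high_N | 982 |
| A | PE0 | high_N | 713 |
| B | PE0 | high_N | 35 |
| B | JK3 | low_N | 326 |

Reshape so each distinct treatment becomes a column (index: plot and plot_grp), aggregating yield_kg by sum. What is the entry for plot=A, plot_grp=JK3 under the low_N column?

Rows with plot=A, plot_grp=JK3 and treatment=low_N: yield_kg values are 283, 18, 300, 975.
283 + 18 + 300 + 975 = 1576.

1576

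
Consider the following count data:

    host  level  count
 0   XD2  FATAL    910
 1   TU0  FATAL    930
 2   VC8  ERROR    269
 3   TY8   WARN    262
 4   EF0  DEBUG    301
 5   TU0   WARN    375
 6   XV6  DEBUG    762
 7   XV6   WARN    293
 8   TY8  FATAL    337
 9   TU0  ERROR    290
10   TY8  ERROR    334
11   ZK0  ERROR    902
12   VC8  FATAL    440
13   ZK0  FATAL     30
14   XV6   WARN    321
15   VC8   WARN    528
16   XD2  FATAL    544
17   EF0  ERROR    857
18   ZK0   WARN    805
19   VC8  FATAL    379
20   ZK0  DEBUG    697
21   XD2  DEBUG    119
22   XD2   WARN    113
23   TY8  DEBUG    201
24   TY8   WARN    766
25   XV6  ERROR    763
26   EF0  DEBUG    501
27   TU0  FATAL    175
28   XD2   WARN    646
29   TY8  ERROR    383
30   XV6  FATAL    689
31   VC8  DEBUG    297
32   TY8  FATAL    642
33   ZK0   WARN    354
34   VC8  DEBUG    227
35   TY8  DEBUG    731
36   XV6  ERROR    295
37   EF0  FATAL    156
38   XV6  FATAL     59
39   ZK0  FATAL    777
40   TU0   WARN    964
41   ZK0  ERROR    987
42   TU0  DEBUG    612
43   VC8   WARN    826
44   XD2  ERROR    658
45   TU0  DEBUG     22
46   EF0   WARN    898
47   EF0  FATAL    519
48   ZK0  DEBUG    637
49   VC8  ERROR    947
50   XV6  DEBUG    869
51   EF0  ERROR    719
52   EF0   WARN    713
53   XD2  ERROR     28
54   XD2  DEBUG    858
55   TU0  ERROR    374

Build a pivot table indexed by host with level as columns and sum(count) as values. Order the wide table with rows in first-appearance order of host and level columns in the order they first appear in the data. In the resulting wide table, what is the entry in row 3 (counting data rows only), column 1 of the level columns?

819

With rows in first-appearance order of host, row 3 is host=VC8. level columns in first-appearance order: FATAL, ERROR, WARN, DEBUG; column 1 is FATAL.
Long rows with host=VC8, level=FATAL: 440 + 379 = 819.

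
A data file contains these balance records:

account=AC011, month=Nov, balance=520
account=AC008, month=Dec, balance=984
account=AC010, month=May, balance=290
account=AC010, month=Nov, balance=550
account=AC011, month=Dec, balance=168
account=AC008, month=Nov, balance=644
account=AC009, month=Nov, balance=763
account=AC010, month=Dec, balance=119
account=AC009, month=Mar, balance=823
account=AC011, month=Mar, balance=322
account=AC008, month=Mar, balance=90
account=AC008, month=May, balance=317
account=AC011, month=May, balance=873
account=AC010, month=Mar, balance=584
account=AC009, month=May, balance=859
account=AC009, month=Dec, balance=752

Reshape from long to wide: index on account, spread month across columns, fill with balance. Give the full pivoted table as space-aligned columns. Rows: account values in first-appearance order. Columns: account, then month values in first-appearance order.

account  Nov  Dec  May  Mar
AC011    520  168  873  322
AC008    644  984  317  90 
AC010    550  119  290  584
AC009    763  752  859  823

Columns: account plus the 4 distinct month values (Nov, Dec, May, Mar).
For example, row AC011 column Nov takes balance=520 from the long row (AC011, Nov).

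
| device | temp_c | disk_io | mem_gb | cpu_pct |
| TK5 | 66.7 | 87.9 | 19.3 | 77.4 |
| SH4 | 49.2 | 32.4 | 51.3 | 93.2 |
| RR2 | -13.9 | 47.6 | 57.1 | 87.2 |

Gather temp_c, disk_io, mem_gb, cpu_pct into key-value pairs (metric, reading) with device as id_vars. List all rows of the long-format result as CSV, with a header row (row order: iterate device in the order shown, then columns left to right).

device,metric,reading
TK5,temp_c,66.7
TK5,disk_io,87.9
TK5,mem_gb,19.3
TK5,cpu_pct,77.4
SH4,temp_c,49.2
SH4,disk_io,32.4
SH4,mem_gb,51.3
SH4,cpu_pct,93.2
RR2,temp_c,-13.9
RR2,disk_io,47.6
RR2,mem_gb,57.1
RR2,cpu_pct,87.2

Each (device, column) pair becomes one row: 3 × 4 = 12 rows.
For example, (TK5, temp_c) → reading=66.7.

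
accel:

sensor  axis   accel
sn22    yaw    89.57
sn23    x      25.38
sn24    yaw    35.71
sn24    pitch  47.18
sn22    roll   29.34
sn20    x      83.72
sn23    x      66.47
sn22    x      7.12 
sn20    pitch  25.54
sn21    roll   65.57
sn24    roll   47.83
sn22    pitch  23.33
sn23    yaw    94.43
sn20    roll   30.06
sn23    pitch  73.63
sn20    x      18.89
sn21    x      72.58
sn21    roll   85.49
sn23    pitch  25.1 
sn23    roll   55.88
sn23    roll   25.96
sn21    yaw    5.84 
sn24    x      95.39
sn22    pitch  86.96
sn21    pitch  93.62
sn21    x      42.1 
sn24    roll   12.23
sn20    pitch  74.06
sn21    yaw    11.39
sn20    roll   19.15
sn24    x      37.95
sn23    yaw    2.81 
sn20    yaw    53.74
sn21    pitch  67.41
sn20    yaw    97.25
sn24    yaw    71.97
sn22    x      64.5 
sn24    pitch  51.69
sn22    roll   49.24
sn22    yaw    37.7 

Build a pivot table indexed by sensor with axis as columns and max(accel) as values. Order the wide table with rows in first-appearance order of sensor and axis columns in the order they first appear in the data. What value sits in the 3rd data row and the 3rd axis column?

With rows in first-appearance order of sensor, row 3 is sensor=sn24. axis columns in first-appearance order: yaw, x, pitch, roll; column 3 is pitch.
Long rows with sensor=sn24, axis=pitch: max(47.18, 51.69) = 51.69.

51.69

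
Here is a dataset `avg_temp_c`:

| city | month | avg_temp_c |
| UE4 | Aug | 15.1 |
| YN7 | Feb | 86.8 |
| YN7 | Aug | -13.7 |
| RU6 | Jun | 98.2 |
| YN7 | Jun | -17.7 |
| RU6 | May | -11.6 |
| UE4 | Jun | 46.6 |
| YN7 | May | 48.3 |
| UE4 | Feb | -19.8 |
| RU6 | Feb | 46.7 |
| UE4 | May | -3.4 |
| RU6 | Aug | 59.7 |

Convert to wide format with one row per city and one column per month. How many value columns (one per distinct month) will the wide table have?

4

4 distinct month values: Jun, Feb, Aug, May.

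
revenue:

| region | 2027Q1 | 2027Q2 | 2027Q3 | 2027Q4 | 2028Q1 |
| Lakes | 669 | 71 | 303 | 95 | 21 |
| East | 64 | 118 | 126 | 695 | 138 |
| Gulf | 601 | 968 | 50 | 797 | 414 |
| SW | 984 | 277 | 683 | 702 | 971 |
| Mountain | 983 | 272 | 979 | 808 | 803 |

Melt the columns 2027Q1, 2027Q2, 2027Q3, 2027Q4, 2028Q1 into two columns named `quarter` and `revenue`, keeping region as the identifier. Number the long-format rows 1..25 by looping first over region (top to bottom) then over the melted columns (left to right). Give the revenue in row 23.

979

25 rows total (5 × 5). Row 23: index ⌊(23-1)/5⌋ = 4 into region → Mountain; (23-1) mod 5 = 2 into the melted columns → 2027Q3.
So row 23 is (Mountain, 2027Q3, 979); revenue = 979.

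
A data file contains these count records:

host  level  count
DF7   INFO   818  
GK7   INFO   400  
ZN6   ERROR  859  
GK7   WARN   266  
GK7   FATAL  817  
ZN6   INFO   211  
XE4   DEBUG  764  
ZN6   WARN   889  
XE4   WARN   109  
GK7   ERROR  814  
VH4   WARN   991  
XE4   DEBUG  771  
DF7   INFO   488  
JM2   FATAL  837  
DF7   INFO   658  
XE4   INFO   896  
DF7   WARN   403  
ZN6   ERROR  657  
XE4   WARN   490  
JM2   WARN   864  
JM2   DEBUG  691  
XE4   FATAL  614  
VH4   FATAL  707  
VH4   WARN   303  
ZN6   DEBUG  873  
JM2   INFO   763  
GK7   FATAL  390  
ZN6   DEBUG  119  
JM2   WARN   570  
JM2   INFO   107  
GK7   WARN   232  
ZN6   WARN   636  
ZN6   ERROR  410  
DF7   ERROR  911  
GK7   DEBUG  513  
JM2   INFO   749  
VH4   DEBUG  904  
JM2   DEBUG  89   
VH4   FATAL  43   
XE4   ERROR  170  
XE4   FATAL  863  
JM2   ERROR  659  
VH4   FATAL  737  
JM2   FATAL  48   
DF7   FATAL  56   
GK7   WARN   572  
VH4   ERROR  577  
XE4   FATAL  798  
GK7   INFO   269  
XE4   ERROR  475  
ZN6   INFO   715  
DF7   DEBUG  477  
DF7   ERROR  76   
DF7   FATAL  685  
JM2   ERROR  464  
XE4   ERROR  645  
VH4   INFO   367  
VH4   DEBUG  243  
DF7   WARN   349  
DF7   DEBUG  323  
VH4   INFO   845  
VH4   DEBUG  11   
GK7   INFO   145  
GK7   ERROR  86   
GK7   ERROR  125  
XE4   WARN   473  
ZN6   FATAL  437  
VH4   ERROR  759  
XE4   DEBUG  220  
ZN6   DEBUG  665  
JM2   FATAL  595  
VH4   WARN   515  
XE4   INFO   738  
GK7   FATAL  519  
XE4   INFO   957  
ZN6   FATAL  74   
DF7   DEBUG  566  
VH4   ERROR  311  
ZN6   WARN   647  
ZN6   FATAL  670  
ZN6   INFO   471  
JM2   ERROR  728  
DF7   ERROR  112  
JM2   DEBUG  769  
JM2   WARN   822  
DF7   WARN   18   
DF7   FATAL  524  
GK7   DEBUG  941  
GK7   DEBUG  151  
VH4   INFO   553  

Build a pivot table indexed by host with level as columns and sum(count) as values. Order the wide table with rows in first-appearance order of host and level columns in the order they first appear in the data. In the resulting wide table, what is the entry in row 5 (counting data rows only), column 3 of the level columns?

With rows in first-appearance order of host, row 5 is host=VH4. level columns in first-appearance order: INFO, ERROR, WARN, FATAL, DEBUG; column 3 is WARN.
Long rows with host=VH4, level=WARN: 991 + 303 + 515 = 1809.

1809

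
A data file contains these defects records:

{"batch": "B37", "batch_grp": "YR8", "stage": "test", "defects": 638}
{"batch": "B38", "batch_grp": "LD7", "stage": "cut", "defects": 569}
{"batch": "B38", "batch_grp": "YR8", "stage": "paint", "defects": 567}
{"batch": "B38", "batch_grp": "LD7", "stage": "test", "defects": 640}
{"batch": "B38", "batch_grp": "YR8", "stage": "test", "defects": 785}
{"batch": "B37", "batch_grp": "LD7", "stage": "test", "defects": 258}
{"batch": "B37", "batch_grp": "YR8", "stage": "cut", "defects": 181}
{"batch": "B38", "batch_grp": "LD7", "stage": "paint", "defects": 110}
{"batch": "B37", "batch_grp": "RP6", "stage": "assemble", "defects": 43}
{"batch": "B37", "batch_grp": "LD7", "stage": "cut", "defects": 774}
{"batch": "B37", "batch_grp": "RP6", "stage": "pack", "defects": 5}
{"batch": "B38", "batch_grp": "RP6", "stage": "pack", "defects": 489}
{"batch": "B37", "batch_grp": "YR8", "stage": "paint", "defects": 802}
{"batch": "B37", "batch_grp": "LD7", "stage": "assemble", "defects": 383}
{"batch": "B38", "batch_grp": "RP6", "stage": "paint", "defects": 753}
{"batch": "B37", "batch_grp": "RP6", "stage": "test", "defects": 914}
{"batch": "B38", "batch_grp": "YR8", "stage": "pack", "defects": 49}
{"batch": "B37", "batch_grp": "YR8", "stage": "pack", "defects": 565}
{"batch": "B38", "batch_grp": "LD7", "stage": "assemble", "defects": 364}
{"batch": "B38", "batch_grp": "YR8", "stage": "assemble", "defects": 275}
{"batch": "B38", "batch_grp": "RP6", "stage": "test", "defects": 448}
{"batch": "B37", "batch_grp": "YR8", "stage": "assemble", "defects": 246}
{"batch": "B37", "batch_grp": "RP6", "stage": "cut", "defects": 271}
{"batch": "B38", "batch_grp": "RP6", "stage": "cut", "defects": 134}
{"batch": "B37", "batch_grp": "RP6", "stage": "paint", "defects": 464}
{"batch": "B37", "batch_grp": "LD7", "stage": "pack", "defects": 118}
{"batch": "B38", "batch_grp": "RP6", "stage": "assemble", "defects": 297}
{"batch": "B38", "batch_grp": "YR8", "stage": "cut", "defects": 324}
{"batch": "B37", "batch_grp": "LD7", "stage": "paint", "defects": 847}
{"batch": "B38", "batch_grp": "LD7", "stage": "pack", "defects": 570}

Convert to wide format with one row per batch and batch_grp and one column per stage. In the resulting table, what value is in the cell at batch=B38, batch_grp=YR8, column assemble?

Wide layout: rows indexed by batch and batch_grp, columns are the 5 distinct stage values (test, cut, paint, assemble, pack).
Cell (batch=B38, batch_grp=YR8, stage=assemble) draws from the long row where batch=B38, batch_grp=YR8 and stage=assemble, which has defects=275.

275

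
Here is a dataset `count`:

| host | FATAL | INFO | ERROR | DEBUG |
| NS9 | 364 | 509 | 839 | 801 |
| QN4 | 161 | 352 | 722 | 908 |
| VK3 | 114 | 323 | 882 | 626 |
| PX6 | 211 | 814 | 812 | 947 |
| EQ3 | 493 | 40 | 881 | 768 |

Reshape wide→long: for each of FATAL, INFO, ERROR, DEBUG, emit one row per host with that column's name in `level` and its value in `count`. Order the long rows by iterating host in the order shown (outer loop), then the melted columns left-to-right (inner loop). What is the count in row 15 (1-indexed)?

20 rows total (5 × 4). Row 15: index ⌊(15-1)/4⌋ = 3 into host → PX6; (15-1) mod 4 = 2 into the melted columns → ERROR.
So row 15 is (PX6, ERROR, 812); count = 812.

812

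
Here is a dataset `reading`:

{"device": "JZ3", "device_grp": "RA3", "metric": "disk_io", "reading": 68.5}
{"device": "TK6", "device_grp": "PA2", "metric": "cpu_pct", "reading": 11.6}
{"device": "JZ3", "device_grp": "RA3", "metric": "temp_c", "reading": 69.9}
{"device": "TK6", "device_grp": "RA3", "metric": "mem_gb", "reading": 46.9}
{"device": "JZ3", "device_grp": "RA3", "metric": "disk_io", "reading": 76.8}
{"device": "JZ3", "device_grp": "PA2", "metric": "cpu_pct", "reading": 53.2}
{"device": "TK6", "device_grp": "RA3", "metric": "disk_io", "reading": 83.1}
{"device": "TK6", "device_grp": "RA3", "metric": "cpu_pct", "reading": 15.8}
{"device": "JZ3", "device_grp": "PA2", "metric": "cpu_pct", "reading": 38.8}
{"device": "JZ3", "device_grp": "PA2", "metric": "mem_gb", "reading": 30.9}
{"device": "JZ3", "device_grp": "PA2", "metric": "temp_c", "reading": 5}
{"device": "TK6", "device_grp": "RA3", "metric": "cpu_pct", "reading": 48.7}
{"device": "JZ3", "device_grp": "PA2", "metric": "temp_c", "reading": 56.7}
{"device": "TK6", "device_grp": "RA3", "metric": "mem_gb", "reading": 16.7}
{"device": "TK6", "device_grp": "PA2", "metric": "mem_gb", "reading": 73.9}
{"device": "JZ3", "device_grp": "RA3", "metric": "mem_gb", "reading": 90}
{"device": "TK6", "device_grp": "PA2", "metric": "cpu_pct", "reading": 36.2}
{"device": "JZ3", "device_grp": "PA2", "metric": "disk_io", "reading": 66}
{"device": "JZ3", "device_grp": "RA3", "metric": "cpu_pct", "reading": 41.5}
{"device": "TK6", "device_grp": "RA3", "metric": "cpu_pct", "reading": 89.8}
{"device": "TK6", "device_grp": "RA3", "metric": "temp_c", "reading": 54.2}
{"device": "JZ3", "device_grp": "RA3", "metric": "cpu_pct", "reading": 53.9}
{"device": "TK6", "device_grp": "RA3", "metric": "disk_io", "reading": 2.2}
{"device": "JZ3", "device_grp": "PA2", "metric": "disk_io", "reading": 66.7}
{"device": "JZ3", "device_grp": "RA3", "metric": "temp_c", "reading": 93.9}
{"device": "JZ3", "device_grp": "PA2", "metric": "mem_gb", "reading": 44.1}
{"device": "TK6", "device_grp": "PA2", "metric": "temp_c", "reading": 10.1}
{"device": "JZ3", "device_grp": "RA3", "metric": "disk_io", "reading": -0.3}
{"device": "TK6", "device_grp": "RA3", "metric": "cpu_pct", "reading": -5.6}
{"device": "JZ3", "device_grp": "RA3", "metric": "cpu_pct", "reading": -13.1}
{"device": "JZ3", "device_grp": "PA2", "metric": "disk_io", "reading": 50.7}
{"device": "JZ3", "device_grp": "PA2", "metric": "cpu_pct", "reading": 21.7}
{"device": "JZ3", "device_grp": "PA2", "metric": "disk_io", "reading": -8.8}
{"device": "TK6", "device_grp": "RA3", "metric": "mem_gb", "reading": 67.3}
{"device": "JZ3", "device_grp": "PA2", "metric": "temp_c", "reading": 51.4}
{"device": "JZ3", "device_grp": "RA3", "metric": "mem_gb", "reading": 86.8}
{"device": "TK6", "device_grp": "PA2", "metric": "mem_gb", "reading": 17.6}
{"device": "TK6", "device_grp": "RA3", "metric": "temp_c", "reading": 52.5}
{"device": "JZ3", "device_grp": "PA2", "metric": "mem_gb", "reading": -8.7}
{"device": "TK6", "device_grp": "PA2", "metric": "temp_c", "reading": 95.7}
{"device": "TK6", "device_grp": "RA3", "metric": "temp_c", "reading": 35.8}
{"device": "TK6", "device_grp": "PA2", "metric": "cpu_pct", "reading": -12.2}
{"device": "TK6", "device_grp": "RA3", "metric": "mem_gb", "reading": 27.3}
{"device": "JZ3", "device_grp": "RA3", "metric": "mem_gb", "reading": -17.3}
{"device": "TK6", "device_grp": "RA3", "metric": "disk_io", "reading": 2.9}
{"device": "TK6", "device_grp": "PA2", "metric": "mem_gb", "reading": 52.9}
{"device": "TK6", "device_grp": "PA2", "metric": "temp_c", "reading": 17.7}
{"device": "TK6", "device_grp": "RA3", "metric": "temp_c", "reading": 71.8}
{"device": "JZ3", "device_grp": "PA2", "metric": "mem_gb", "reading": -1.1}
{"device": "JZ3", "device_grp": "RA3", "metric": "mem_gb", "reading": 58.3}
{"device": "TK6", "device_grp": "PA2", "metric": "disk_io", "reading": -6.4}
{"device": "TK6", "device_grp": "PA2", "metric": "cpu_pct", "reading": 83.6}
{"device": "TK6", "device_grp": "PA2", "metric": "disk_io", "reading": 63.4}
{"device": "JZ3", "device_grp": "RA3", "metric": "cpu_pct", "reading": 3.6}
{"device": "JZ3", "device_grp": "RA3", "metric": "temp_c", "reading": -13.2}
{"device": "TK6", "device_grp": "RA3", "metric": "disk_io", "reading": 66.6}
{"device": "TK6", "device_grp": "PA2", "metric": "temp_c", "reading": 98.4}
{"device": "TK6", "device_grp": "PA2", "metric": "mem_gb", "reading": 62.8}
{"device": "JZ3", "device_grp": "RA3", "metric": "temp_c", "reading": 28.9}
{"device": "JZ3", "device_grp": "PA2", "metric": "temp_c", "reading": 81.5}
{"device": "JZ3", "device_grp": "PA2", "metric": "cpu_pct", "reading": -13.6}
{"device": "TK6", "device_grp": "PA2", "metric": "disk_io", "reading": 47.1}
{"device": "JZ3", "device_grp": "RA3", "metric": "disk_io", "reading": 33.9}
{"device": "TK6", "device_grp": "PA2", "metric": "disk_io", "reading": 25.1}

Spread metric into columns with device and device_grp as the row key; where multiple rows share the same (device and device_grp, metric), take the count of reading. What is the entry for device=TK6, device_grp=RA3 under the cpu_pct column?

4

Rows with device=TK6, device_grp=RA3 and metric=cpu_pct: reading values are 15.8, 48.7, 89.8, -5.6.
4 rows match — count = 4.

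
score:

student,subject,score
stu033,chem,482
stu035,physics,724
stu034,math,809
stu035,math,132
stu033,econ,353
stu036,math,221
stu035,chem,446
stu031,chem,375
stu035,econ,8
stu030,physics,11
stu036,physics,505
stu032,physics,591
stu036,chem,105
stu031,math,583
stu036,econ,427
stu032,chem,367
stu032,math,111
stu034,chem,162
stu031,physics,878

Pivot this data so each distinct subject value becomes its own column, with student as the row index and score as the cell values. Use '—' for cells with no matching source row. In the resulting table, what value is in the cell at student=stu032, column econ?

No long-format row has student=stu032 and subject=econ, so the cell is —.

—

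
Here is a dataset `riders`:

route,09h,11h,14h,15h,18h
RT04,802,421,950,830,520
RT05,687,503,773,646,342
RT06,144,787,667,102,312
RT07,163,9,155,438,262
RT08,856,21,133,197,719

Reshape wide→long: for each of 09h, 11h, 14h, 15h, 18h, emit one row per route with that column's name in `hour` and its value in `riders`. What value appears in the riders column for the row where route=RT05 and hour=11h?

Unpivoting turns each (route, wide-column) pair into one long row.
The wide cell at row RT05, column 11h holds 503, so the long row (RT05, 11h) has riders=503.

503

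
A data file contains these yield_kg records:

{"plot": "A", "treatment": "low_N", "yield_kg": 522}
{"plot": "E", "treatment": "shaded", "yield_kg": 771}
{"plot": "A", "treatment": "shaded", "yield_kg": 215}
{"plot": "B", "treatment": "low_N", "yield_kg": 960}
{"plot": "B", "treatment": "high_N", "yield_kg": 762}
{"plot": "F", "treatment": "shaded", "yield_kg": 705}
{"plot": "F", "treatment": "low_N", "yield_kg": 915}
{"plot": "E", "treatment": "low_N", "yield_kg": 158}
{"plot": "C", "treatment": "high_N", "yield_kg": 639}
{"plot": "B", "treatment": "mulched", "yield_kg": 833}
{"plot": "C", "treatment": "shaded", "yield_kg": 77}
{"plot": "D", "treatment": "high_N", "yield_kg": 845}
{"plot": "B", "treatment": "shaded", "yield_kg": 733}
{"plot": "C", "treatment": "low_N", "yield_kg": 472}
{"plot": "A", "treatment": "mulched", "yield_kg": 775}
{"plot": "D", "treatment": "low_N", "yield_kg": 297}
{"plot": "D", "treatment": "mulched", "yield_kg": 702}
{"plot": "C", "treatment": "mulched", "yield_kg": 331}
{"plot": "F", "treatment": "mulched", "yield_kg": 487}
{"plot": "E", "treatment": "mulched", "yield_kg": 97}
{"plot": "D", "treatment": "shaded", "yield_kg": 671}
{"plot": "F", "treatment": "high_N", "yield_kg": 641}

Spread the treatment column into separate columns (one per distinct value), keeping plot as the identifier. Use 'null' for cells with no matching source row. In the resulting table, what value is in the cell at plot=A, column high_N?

null

No long-format row has plot=A and treatment=high_N, so the cell is null.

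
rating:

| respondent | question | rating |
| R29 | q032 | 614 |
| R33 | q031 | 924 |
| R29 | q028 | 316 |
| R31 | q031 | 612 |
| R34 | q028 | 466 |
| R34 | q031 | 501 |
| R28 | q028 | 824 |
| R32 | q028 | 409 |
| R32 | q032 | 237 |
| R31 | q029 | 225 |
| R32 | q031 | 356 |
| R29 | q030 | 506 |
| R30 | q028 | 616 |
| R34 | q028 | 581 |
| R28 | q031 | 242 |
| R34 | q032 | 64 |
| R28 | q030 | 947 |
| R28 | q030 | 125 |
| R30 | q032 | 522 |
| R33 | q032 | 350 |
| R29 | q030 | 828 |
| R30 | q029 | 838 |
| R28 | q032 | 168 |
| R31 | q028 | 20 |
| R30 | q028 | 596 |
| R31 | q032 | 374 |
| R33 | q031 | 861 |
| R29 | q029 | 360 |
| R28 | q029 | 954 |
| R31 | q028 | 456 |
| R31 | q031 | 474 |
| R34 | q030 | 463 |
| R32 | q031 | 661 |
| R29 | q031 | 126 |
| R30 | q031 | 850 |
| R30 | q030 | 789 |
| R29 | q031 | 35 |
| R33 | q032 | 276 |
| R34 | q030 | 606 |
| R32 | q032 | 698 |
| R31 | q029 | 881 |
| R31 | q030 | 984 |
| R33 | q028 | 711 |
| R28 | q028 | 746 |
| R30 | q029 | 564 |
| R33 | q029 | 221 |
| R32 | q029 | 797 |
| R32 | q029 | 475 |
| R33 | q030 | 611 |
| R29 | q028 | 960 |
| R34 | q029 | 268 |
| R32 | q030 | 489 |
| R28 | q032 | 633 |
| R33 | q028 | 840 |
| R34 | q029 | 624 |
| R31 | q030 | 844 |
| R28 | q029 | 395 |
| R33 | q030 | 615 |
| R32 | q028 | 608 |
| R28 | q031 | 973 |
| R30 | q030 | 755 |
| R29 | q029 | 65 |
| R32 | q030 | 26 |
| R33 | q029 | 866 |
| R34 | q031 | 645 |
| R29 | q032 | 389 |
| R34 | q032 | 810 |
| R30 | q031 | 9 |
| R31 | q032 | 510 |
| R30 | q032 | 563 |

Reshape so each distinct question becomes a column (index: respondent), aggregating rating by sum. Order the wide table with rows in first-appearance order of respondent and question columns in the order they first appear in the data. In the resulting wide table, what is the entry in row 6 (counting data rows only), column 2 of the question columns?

1017

With rows in first-appearance order of respondent, row 6 is respondent=R32. question columns in first-appearance order: q032, q031, q028, q029, q030; column 2 is q031.
Long rows with respondent=R32, question=q031: 356 + 661 = 1017.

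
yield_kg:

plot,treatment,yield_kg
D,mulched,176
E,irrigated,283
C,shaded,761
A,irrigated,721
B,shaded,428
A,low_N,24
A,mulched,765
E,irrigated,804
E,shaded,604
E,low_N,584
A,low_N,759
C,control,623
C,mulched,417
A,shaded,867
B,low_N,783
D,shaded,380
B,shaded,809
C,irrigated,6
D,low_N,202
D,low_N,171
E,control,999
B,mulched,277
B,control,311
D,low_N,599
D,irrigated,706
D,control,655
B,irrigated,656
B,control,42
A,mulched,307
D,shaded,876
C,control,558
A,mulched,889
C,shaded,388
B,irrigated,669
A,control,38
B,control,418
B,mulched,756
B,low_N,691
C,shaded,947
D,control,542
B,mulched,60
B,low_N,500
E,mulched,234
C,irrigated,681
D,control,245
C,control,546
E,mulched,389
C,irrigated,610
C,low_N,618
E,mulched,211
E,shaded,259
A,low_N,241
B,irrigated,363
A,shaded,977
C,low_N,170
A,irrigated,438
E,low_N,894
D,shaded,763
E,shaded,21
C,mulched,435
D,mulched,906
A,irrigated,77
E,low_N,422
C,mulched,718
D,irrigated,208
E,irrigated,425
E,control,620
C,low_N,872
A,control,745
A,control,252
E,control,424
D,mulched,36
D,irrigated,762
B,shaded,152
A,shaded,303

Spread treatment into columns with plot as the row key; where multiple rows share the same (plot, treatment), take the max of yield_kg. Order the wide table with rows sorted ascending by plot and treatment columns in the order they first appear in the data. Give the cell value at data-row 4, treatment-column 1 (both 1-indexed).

906

With rows sorted ascending by plot, row 4 is plot=D. treatment columns in first-appearance order: mulched, irrigated, shaded, low_N, control; column 1 is mulched.
Long rows with plot=D, treatment=mulched: max(176, 906, 36) = 906.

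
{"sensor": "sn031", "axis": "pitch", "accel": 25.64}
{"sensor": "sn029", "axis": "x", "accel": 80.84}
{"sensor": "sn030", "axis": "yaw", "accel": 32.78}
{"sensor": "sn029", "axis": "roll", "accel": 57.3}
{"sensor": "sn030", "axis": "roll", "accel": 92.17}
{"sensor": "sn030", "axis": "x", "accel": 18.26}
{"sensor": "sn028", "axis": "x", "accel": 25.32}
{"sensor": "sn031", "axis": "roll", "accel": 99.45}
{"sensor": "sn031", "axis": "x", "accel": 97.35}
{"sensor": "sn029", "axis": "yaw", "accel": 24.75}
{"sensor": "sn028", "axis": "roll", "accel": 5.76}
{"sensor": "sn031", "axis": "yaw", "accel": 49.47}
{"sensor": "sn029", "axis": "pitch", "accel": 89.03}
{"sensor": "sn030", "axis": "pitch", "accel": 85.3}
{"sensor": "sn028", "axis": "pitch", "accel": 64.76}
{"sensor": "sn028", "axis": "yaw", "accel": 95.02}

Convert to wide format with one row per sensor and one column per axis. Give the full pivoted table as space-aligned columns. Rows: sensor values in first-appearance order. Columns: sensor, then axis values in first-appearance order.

Columns: sensor plus the 4 distinct axis values (pitch, x, yaw, roll).
For example, row sn031 column pitch takes accel=25.64 from the long row (sn031, pitch).

sensor  pitch  x      yaw    roll 
sn031   25.64  97.35  49.47  99.45
sn029   89.03  80.84  24.75  57.3 
sn030   85.3   18.26  32.78  92.17
sn028   64.76  25.32  95.02  5.76 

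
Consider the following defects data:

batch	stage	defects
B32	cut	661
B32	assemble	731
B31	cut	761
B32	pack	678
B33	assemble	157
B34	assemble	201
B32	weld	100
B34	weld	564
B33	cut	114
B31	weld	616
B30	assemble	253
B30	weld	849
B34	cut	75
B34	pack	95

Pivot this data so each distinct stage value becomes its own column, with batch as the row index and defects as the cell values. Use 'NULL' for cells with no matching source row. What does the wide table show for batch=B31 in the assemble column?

No long-format row has batch=B31 and stage=assemble, so the cell is NULL.

NULL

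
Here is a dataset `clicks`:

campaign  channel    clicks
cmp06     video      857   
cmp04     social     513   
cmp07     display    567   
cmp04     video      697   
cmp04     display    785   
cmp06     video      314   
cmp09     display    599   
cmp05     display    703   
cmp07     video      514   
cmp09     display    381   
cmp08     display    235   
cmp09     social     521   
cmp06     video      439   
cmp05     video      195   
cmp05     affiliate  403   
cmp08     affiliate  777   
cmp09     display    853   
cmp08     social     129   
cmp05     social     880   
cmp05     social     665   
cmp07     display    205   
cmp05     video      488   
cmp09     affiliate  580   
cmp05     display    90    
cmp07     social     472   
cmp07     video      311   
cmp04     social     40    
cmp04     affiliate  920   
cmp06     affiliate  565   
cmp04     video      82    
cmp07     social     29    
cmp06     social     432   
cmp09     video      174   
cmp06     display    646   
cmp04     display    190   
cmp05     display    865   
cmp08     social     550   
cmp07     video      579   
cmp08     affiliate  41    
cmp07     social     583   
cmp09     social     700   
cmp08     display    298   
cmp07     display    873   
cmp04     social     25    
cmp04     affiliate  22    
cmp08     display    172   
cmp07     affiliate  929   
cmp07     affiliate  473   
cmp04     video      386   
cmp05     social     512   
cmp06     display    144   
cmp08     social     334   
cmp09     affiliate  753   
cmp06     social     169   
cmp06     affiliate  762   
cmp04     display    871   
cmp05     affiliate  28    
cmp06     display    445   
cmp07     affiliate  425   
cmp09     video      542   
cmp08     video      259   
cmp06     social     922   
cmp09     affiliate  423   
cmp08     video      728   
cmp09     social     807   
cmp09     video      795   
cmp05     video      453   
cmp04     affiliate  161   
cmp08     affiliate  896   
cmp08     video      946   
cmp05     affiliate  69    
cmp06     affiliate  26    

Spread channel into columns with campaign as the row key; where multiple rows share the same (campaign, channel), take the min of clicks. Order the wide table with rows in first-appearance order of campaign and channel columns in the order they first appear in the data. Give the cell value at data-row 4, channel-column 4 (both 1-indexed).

With rows in first-appearance order of campaign, row 4 is campaign=cmp09. channel columns in first-appearance order: video, social, display, affiliate; column 4 is affiliate.
Long rows with campaign=cmp09, channel=affiliate: min(580, 753, 423) = 423.

423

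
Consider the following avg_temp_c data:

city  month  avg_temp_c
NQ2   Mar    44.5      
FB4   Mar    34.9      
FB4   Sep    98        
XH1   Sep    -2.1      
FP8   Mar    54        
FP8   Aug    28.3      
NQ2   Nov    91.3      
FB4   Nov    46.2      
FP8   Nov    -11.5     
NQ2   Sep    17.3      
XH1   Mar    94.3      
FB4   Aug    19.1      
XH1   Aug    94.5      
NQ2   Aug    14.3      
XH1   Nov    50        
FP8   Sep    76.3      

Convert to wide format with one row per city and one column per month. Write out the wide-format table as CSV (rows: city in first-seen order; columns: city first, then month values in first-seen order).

city,Mar,Sep,Aug,Nov
NQ2,44.5,17.3,14.3,91.3
FB4,34.9,98,19.1,46.2
XH1,94.3,-2.1,94.5,50
FP8,54,76.3,28.3,-11.5

Columns: city plus the 4 distinct month values (Mar, Sep, Aug, Nov).
For example, row NQ2 column Mar takes avg_temp_c=44.5 from the long row (NQ2, Mar).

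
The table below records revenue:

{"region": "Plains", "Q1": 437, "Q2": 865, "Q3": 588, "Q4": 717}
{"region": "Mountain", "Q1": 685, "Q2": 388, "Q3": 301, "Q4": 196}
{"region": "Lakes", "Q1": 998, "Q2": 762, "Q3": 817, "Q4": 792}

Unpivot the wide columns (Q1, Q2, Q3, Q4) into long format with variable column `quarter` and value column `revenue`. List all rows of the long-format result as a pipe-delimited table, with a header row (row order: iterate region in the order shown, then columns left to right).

| region | quarter | revenue |
| Plains | Q1 | 437 |
| Plains | Q2 | 865 |
| Plains | Q3 | 588 |
| Plains | Q4 | 717 |
| Mountain | Q1 | 685 |
| Mountain | Q2 | 388 |
| Mountain | Q3 | 301 |
| Mountain | Q4 | 196 |
| Lakes | Q1 | 998 |
| Lakes | Q2 | 762 |
| Lakes | Q3 | 817 |
| Lakes | Q4 | 792 |

Each (region, column) pair becomes one row: 3 × 4 = 12 rows.
For example, (Plains, Q1) → revenue=437.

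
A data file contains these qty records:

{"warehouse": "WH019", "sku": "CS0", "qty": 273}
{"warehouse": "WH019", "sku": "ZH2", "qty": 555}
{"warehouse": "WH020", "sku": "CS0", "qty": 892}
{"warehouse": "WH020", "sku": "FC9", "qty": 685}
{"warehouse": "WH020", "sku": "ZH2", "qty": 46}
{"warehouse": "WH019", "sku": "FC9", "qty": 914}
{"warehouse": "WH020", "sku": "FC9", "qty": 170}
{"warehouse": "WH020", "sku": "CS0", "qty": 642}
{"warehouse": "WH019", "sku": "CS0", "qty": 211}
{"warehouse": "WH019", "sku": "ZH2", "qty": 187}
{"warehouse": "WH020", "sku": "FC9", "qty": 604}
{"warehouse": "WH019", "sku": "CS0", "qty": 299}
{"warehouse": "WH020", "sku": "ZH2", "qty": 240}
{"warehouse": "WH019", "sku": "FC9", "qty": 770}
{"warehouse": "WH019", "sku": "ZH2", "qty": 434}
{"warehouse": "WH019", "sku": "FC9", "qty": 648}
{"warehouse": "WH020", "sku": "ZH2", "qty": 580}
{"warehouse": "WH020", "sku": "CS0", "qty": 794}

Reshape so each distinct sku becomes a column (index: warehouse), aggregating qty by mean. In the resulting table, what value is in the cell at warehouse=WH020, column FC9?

486.33

Rows with warehouse=WH020 and sku=FC9: qty values are 685, 170, 604.
(685 + 170 + 604) / 3 = 486.33.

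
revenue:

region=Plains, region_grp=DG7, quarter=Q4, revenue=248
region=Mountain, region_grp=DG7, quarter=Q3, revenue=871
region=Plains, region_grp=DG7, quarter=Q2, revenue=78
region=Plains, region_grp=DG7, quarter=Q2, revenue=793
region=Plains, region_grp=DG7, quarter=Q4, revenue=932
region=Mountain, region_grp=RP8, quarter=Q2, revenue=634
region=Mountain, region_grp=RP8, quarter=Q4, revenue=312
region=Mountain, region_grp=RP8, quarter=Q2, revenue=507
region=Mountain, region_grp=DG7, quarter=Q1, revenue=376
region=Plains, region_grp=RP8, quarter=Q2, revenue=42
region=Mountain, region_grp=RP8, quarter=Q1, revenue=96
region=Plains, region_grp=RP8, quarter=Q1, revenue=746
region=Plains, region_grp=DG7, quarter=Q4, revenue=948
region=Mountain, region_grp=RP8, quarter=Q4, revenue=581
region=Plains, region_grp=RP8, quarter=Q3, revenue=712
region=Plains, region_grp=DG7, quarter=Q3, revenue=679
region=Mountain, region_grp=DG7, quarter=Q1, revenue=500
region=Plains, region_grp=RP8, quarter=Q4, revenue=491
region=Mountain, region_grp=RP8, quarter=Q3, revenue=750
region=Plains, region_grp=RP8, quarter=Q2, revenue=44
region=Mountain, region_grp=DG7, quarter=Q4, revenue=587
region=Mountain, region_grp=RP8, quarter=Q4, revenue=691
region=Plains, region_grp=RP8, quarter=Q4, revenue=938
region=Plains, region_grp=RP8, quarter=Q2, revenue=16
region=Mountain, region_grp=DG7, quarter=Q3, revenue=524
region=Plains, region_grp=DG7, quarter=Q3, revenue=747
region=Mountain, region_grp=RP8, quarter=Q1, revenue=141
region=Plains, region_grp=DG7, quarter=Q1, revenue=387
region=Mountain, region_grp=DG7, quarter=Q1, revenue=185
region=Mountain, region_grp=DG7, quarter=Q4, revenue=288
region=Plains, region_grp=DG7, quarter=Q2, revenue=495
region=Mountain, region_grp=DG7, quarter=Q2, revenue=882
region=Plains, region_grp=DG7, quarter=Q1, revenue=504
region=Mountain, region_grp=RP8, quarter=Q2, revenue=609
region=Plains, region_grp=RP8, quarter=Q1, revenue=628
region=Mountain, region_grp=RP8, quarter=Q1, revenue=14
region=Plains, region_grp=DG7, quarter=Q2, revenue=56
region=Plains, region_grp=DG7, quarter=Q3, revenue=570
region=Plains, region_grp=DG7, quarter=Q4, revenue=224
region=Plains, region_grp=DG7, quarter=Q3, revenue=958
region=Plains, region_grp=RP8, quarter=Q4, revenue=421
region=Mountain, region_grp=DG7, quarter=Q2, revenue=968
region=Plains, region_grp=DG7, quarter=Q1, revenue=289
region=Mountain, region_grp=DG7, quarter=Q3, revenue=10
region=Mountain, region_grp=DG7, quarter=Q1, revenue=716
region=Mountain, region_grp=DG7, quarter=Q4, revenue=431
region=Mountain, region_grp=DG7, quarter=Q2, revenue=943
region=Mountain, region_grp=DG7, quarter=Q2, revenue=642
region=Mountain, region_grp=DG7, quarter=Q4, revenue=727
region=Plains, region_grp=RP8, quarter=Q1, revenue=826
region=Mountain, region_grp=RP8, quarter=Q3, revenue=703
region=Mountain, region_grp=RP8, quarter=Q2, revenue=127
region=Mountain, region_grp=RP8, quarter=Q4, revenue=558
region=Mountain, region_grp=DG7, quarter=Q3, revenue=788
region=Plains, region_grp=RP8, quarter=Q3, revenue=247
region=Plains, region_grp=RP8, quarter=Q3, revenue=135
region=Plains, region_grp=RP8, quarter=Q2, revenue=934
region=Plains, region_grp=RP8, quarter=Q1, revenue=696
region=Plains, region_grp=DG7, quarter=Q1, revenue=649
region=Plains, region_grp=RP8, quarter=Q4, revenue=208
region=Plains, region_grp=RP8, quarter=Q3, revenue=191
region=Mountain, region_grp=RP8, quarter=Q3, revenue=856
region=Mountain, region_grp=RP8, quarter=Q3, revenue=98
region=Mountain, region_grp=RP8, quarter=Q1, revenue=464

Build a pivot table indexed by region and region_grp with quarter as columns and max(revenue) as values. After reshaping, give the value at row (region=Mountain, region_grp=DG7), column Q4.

Rows with region=Mountain, region_grp=DG7 and quarter=Q4: revenue values are 587, 288, 431, 727.
max(587, 288, 431, 727) = 727.

727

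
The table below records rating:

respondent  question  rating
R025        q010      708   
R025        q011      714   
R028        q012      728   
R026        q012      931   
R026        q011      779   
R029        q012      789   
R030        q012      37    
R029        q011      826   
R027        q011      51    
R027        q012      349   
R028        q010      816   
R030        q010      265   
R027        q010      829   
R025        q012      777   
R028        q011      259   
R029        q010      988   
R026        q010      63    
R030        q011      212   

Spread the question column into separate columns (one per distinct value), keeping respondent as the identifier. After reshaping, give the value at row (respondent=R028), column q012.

728

Wide layout: rows indexed by respondent, columns are the 3 distinct question values (q010, q011, q012).
Cell (respondent=R028, question=q012) draws from the long row where respondent=R028 and question=q012, which has rating=728.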